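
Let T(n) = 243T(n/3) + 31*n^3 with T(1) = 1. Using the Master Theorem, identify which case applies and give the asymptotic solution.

a=243, b=3, f(n)=31*n^3.
log_3(243) = 5 > 3.
Since f(n) = O(n^3) is polynomially smaller than n^5, Case 1 applies.
T(n) = Theta(n^5).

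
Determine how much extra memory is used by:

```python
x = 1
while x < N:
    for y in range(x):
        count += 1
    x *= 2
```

Space complexity: O(1).
Only a constant amount of auxiliary storage is used; nothing grows with n.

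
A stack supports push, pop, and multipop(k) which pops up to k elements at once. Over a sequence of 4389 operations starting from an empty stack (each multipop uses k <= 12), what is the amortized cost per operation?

Each element is pushed exactly once and popped at most once (whether by pop or as part of a multipop). So the total number of individual pops over the whole sequence is at most the number of pushes, which is at most 4389. Total work <= 2 * 4389, hence O(1) amortized per operation.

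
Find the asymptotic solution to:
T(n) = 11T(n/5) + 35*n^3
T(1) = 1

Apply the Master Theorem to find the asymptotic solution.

a=11, b=5, f(n)=35*n^3. log_5(11) = 1.49 < 3. Case 3: T(n) = O(n^3).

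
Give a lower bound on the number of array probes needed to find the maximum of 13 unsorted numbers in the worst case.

Adversary: any unprobed cell could hold a value larger than everything seen so far. If fewer than 13 cells are probed, the adversary places the max in an unprobed cell. So all 13 cells must be examined; together with 13-1 comparisons this is tight.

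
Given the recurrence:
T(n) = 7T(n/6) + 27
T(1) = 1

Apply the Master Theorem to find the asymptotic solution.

a=7, b=6, f(n)=27. log_6(7) = 1.086. Case 1 of Master Theorem: T(n) = O(n^1.086).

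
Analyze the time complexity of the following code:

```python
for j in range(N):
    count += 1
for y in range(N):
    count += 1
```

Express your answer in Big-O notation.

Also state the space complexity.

Time complexity: O(n).
Space complexity: O(1).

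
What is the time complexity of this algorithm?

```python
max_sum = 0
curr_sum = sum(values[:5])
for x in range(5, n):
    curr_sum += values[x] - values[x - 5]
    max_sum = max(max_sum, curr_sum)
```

Time complexity: O(n).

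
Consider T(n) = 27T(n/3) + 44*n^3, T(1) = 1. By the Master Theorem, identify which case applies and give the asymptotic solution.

a=27, b=3, f(n)=44*n^3.
log_3(27) = 3, so n^(log_b(a)) = n^3.
f(n) = Theta(n^3), so Case 2 applies.
T(n) = Theta(n^3 log n).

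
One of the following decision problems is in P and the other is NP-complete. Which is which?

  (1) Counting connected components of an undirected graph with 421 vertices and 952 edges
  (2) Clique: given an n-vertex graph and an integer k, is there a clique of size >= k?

(1) is P: BFS/DFS visits each vertex and edge once: O(V+E).
(2) is NP-complete: complement of Independent Set / Vertex Cover (with k part of the input).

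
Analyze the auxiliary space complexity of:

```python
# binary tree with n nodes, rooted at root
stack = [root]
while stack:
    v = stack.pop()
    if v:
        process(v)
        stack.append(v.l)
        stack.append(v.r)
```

Space complexity: O(n).
Auxiliary storage grows linearly with the input size n in the worst case.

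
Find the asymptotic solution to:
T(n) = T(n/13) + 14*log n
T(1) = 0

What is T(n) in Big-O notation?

Each of the log_13(n) levels adds O(log n). T(n) = O(log^2 n).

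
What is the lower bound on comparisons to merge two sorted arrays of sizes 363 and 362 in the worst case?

Adversary: with |363 - 362| <= 1 the inputs can be fully interleaved so that every adjacent pair in the merged output comes from different arrays. Then each of the 724 adjacent pairs must be directly compared, or the algorithm cannot determine their relative order. Standard merge meets this bound.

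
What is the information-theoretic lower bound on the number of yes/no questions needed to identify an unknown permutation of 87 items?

There are 87! = 2107757298379527717213600518699389595229783738061356212322972511214654115727593174080683423236414793504734471782400000000000000000000 permutations. Each yes/no question gives at most 1 bit, so at least ceil(log_2(2107757298379527717213600518699389595229783738061356212322972511214654115727593174080683423236414793504734471782400000000000000000000)) = 440 questions are needed.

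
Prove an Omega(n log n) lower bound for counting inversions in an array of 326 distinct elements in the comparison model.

Decision-tree argument: at any leaf, the comparisons made (with transitivity) must totally order all 326 elements -- otherwise some pair (i,j) is unordered, and an adversary can present two inputs agreeing on every comparison made but with that pair flipped, changing the inversion count by 1, so the leaf's output is wrong on one of them. Hence the tree has >= 326! leaves and height >= log_2(326!) = Omega(n log n). Modified merge sort achieves O(n log n).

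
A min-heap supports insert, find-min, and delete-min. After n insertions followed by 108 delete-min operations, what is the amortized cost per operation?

Insert takes O(log n) worst case. Delete-min takes O(log n). Over a sequence of n inserts and 108 delete-mins, total cost is O((n + 108) log n). Amortized per operation: O(log n).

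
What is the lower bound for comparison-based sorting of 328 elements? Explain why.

A comparison-based sorting algorithm corresponds to a decision tree. With 328! possible permutations, the tree has 328! leaves. The height is at least log_2(328!) = Omega(n log n) by Stirling's approximation.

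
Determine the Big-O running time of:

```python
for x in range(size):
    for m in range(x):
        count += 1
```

Time complexity: O(n^2).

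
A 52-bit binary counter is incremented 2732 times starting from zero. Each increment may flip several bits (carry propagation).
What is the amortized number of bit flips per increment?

Bit i flips on every 2^i-th increment, so over 2732 increments bit i flips floor(2732/2^i) times. Summing over i: total flips < 2 * 2732. Amortized: < 2 = O(1) per increment.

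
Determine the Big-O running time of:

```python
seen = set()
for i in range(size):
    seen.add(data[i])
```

Time complexity: O(n).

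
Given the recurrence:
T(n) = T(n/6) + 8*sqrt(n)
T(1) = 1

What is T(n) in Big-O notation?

Each level contributes sqrt(n/6^k). Geometric series with ratio 1/sqrt(6) < 1 sums to O(sqrt(n)).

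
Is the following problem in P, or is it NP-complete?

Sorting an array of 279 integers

This problem is in P: merge sort runs in O(n log n).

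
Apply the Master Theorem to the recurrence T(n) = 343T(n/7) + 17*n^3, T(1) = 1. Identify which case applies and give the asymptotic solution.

a=343, b=7, f(n)=17*n^3.
log_7(343) = 3, so n^(log_b(a)) = n^3.
f(n) = Theta(n^3), so Case 2 applies.
T(n) = Theta(n^3 log n).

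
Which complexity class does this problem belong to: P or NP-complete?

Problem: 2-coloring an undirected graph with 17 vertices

This problem is in P: 2-coloring is bipartiteness testing via BFS, O(V+E).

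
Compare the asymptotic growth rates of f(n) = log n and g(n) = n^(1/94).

g(n) = n^(1/94) grows faster: any positive power of n dominates log n.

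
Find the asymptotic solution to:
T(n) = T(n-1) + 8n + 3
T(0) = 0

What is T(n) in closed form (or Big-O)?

Dominant term in sum is 8*sum(i, i=1..n) = 8*n*(n+1)/2 = O(n^2).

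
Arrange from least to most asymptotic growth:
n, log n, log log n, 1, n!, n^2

Ordered by growth rate: 1 < log log n < log n < n < n^2 < n!.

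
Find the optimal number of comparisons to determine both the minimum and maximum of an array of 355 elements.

Naive approach: 708 comparisons (354 for max + 354 for min).
Optimal: Compare elements in pairs first (floor(n/2) = 177 comparisons), then find max among winners and min among losers (177 comparisons each).
Total: ceil(3n/2) - 2 = 531 comparisons. An adversary argument shows this is also a lower bound.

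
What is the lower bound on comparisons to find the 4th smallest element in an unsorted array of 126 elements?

Finding the 4th smallest of 126 elements requires Omega(n) comparisons. Every element must participate in at least one comparison; otherwise it could be the 4th smallest.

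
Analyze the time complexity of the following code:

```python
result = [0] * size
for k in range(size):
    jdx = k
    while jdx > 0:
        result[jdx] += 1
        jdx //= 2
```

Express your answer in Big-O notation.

Time complexity: O(n log n).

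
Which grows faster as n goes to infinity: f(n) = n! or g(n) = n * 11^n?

f(n) = n! grows faster: by Stirling n! ~ (n/e)^n sqrt(2*pi*n); (n/e)^n eventually dominates n * 11^n.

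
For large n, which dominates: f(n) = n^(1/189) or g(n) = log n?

f(n) = n^(1/189) grows faster: any positive power of n dominates log n.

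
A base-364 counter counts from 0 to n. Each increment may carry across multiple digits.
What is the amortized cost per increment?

Digit at position i changes every 364^i increments. Total digit changes over n increments: n * 364/(364-1) = O(n). Amortized: O(1).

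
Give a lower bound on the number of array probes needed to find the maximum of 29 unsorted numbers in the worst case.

Adversary: any unprobed cell could hold a value larger than everything seen so far. If fewer than 29 cells are probed, the adversary places the max in an unprobed cell. So all 29 cells must be examined; together with 29-1 comparisons this is tight.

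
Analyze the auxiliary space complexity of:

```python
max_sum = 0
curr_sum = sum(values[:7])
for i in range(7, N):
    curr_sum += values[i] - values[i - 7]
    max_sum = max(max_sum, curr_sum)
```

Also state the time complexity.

Space complexity: O(1).
Only a constant amount of auxiliary storage is used; nothing grows with n.
Time complexity: O(n).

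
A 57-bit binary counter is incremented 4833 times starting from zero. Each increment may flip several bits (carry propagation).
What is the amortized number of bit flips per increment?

Bit i flips on every 2^i-th increment, so over 4833 increments bit i flips floor(4833/2^i) times. Summing over i: total flips < 2 * 4833. Amortized: < 2 = O(1) per increment.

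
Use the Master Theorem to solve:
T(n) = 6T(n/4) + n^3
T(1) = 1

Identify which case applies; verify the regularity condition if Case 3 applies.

a=6, b=4, f(n)=n^3.
log_4(6) = 1.292 < 3.
f(n) = Omega(n^(1.292+epsilon)) for some epsilon > 0, so Case 3 is the candidate.
Regularity: a*f(n/b) = 6*1*(n/4)^3 = (6/64)*1*n^3 <= c*f(n) with c = 6/64 < 1. Satisfied.
Case 3: T(n) = Theta(n^3).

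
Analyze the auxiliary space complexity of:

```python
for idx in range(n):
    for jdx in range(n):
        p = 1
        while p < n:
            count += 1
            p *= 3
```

Space complexity: O(1).
Only a constant amount of auxiliary storage is used; nothing grows with n.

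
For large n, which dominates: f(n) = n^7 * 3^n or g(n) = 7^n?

g(n) = 7^n grows faster: 7^n / (n^7 3^n) = (7/3)^n / n^7 -> infinity since 7/3 > 1.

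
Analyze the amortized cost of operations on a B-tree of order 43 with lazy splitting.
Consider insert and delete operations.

In a B-tree of order 43, a node splits when it has 43 keys. With lazy splitting, we use potential Phi = number of full nodes + number of near-empty nodes. Each split costs O(1) but reduces potential. Between splits, at least 21 insertions must occur in that node. Amortized structural cost is O(1) per operation, plus O(log_43 n) traversal.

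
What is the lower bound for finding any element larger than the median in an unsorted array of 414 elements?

To find an element larger than the median of 414 elements, we must see Omega(n) elements. Without seeing enough elements, an adversary can make any unseen element the median.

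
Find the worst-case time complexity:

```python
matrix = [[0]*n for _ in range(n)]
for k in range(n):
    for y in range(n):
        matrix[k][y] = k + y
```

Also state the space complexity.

Time complexity: O(n^2).
Space complexity: O(n^2).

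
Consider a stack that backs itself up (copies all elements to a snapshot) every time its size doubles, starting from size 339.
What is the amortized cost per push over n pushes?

Backups occur at sizes 339, 678, 1356, ..., copying 339 + 678 + 1356 + ... <= 2n elements total (geometric series). Spread over n pushes, the amortized backup cost is O(1) per push.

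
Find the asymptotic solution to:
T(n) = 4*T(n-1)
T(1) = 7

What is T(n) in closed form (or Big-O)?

Each step multiplies by 4. T(n) = T(1)*4^(n-1) = 7*4^(n-1).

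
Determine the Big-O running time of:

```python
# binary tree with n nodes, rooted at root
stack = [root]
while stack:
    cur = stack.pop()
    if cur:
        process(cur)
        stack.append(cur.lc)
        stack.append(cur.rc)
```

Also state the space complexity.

Time complexity: O(n).
Space complexity: O(n).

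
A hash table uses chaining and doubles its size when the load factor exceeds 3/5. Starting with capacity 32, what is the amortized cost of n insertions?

Rehashing occurs when load exceeds 3/5. Total rehash cost is geometric series summing to O(n). Each insertion itself is O(1). Amortized: O(1).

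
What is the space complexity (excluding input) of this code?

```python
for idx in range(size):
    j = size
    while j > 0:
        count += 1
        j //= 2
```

Space complexity: O(1).
Only a constant amount of auxiliary storage is used; nothing grows with n.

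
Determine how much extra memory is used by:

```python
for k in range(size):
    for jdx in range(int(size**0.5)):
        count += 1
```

Space complexity: O(1).
Only a constant amount of auxiliary storage is used; nothing grows with n.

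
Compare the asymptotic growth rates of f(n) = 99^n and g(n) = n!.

g(n) = n! grows faster: n!/99^n -> infinity by Stirling.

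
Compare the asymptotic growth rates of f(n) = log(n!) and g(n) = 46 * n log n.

f(n) = log(n!) and g(n) = 46 * n log n are Theta of each other: Stirling: log(n!) = n log n - n + O(log n) = Theta(n log n); the constant 46 doesn't change the Theta class.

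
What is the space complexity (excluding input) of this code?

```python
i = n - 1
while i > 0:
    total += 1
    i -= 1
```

Space complexity: O(1).
Only a constant amount of auxiliary storage is used; nothing grows with n.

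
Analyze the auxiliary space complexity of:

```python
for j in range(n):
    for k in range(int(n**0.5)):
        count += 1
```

Space complexity: O(1).
Only a constant amount of auxiliary storage is used; nothing grows with n.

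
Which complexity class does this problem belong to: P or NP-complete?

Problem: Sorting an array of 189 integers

This problem is in P: merge sort runs in O(n log n).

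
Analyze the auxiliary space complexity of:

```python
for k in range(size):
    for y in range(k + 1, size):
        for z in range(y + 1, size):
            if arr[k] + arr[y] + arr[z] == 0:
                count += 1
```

Space complexity: O(1).
Only a constant amount of auxiliary storage is used; nothing grows with n.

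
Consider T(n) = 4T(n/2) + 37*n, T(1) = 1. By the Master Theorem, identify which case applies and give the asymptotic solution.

a=4, b=2, f(n)=37*n.
log_2(4) = 2 > 1.
Since f(n) = O(n^1) is polynomially smaller than n^2, Case 1 applies.
T(n) = Theta(n^2).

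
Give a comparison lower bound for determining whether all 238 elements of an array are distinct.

In the algebraic decision-tree model, the YES region for element distinctness on 238 elements has 238! connected components (one per ordering). Ben-Or's theorem then gives a lower bound of Omega(log(n!)) = Omega(n log n).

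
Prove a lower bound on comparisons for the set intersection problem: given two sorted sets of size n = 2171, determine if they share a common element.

For two sorted arrays of size n = 2171, any correct algorithm must examine Omega(n) elements. If fewer are examined, an adversary places a common element in an unexamined gap. A merge-based scan achieves O(n), so the bound is tight.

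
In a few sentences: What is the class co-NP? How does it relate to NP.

co-NP is the class of problems whose complement is in NP. A problem is in co-NP if 'no' instances have short proofs. NP and co-NP may or may not be equal. If NP != co-NP, then P != NP. Tautology (is a formula always true?) is in co-NP.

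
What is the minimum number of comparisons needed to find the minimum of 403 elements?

Finding the minimum requires 402 comparisons, identical reasoning to finding the maximum. Each comparison eliminates one candidate.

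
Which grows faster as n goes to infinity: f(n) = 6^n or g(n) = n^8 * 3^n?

f(n) = 6^n grows faster: 6^n / (n^8 3^n) = (6/3)^n / n^8 -> infinity since 6/3 > 1.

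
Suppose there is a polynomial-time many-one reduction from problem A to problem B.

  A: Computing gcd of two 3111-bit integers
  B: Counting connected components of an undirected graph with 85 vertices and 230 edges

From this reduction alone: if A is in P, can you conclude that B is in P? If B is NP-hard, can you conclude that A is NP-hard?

A poly-time reduction A <=_p B transfers tractability DOWN (B easy => A easy) and hardness UP (A hard => B hard), not the reverse.
From A in P, the reduction alone does NOT give B in P: any problem in P trivially reduces to SAT, yet SAT is not known to be in P.
From B NP-hard, the reduction alone does NOT give A NP-hard: again, easy problems reduce to hard ones.
(Here in fact A is P and B is P.)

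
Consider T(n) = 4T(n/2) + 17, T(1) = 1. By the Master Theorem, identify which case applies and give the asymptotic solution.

a=4, b=2, f(n)=17.
log_2(4) = 2 > 0.
Since f(n) = O(n^0) is polynomially smaller than n^2, Case 1 applies.
T(n) = Theta(n^2).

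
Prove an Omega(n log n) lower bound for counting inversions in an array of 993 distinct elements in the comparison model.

Decision-tree argument: at any leaf, the comparisons made (with transitivity) must totally order all 993 elements -- otherwise some pair (i,j) is unordered, and an adversary can present two inputs agreeing on every comparison made but with that pair flipped, changing the inversion count by 1, so the leaf's output is wrong on one of them. Hence the tree has >= 993! leaves and height >= log_2(993!) = Omega(n log n). Modified merge sort achieves O(n log n).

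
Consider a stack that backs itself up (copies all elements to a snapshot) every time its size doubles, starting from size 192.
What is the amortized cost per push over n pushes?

Backups occur at sizes 192, 384, 768, ..., copying 192 + 384 + 768 + ... <= 2n elements total (geometric series). Spread over n pushes, the amortized backup cost is O(1) per push.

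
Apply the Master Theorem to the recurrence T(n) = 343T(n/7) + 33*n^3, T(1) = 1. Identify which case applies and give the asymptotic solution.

a=343, b=7, f(n)=33*n^3.
log_7(343) = 3, so n^(log_b(a)) = n^3.
f(n) = Theta(n^3), so Case 2 applies.
T(n) = Theta(n^3 log n).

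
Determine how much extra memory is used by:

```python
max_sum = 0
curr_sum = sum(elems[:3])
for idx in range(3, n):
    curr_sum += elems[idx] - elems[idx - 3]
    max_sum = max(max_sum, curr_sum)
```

Space complexity: O(1).
Only a constant amount of auxiliary storage is used; nothing grows with n.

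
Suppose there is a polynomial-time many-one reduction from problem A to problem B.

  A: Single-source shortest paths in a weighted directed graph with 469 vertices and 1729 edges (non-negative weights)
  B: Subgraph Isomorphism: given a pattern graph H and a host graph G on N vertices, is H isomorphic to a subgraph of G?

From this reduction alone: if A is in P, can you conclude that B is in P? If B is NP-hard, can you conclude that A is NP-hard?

A poly-time reduction A <=_p B transfers tractability DOWN (B easy => A easy) and hardness UP (A hard => B hard), not the reverse.
From A in P, the reduction alone does NOT give B in P: any problem in P trivially reduces to SAT, yet SAT is not known to be in P.
From B NP-hard, the reduction alone does NOT give A NP-hard: again, easy problems reduce to hard ones.
(Here in fact A is P and B is NP-complete.)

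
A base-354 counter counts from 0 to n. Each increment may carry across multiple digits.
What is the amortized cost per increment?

Digit at position i changes every 354^i increments. Total digit changes over n increments: n * 354/(354-1) = O(n). Amortized: O(1).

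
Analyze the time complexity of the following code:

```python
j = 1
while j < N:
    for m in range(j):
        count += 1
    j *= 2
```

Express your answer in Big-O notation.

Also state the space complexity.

Time complexity: O(n).
Space complexity: O(1).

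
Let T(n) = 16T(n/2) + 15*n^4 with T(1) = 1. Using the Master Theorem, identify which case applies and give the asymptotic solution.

a=16, b=2, f(n)=15*n^4.
log_2(16) = 4, so n^(log_b(a)) = n^4.
f(n) = Theta(n^4), so Case 2 applies.
T(n) = Theta(n^4 log n).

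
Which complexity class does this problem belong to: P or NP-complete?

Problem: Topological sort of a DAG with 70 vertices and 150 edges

This problem is in P: DFS-based topological sort runs in O(V+E).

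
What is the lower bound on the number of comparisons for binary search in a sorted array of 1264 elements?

With 1264 possible positions, we need at least ceil(log_2(1264)) = 11 comparisons. Each comparison splits the remaining candidates by at most half.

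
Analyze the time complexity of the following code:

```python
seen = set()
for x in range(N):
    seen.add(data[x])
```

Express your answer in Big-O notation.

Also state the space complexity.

Time complexity: O(n).
Space complexity: O(n).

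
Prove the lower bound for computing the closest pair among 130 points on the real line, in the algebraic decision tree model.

Reduction from element distinctness: given 130 reals, the closest-pair distance is 0 iff two are equal. Element distinctness has an Omega(n log n) lower bound in the algebraic decision tree model (Ben-Or). Therefore closest pair on a line also requires Omega(n log n). Sorting then a linear scan achieves this.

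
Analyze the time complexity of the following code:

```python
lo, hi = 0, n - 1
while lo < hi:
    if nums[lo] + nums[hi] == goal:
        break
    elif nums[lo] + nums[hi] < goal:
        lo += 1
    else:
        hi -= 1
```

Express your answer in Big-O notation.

Time complexity: O(n).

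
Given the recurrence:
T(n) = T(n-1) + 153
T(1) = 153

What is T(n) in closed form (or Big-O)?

Unrolling: T(n) = T(n-1) + 153 = T(n-2) + 2*153 = ... = T(1) + (n-1)*153 = 153 + (n-1)*153 = 153n.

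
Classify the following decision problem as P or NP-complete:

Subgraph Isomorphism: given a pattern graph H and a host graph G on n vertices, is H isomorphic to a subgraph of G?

This problem is NP-complete: generalizes Clique and Hamiltonian Path (pattern size is part of the input).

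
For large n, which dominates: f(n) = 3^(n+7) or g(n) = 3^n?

f(n) = 3^(n+7) and g(n) = 3^n are Theta of each other: 3^(n+7) = 3^7 * 3^n = Theta(3^n).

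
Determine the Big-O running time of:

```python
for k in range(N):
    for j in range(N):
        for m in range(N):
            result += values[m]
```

Time complexity: O(n^3).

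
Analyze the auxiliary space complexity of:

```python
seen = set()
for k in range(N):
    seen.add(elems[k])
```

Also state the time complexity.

Space complexity: O(n).
Auxiliary storage grows linearly with the input size n in the worst case.
Time complexity: O(n).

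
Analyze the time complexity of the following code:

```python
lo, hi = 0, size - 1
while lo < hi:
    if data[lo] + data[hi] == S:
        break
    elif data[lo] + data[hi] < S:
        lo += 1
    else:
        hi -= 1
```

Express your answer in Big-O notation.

Time complexity: O(n).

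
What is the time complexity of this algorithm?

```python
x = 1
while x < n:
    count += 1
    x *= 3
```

Time complexity: O(log n).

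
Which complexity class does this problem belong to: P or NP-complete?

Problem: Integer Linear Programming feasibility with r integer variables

This problem is NP-complete: ILP feasibility is NP-complete (LP relaxation is in P).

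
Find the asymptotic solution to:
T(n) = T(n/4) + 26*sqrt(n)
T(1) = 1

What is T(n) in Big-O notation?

Each level contributes sqrt(n/4^k). Geometric series with ratio 1/sqrt(4) < 1 sums to O(sqrt(n)).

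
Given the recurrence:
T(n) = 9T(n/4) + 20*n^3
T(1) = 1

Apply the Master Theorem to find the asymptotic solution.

a=9, b=4, f(n)=20*n^3. log_4(9) = 1.585 < 3. Case 3: T(n) = O(n^3).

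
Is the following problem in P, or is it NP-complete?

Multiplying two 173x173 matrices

This problem is in P: the schoolbook algorithm runs in O(n^3).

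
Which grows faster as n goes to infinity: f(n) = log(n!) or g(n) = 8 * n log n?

f(n) = log(n!) and g(n) = 8 * n log n are Theta of each other: Stirling: log(n!) = n log n - n + O(log n) = Theta(n log n); the constant 8 doesn't change the Theta class.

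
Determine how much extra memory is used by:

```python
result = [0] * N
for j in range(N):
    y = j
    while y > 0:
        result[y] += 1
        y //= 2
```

Space complexity: O(n).
Auxiliary storage grows linearly with the input size n in the worst case.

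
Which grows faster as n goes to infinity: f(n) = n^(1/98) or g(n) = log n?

f(n) = n^(1/98) grows faster: any positive power of n dominates log n.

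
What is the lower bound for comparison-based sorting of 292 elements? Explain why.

A comparison-based sorting algorithm corresponds to a decision tree. With 292! possible permutations, the tree has 292! leaves. The height is at least log_2(292!) = Omega(n log n) by Stirling's approximation.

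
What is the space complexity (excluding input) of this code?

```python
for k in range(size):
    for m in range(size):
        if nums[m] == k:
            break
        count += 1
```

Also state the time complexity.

Space complexity: O(1).
Only a constant amount of auxiliary storage is used; nothing grows with n.
Time complexity: O(n^2).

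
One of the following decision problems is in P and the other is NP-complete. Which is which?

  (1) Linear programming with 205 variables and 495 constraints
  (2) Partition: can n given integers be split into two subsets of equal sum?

(1) is P: the ellipsoid and interior-point methods run in polynomial time.
(2) is NP-complete: Subset Sum reduces to it (one of Karp's 21 NP-complete problems).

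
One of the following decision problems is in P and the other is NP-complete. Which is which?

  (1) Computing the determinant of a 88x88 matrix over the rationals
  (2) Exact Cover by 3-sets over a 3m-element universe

(1) is P: Gaussian elimination runs in O(n^3).
(2) is NP-complete: one of Karp's 21 NP-complete problems.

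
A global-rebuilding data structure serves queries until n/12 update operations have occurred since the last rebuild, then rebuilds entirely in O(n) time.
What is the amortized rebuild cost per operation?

The O(n) rebuild is triggered by n/12 operations, so each contributes O(n)/(n/12) = O(12) = O(1) to the rebuild cost.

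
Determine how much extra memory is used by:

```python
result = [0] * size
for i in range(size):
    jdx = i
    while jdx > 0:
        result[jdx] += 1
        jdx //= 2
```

Space complexity: O(n).
Auxiliary storage grows linearly with the input size n in the worst case.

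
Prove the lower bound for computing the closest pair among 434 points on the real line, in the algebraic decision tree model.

Reduction from element distinctness: given 434 reals, the closest-pair distance is 0 iff two are equal. Element distinctness has an Omega(n log n) lower bound in the algebraic decision tree model (Ben-Or). Therefore closest pair on a line also requires Omega(n log n). Sorting then a linear scan achieves this.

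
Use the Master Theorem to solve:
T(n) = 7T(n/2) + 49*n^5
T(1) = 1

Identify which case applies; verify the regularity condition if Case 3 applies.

a=7, b=2, f(n)=49*n^5.
log_2(7) = 2.807 < 5.
f(n) = Omega(n^(2.807+epsilon)) for some epsilon > 0, so Case 3 is the candidate.
Regularity: a*f(n/b) = 7*49*(n/2)^5 = (7/32)*49*n^5 <= c*f(n) with c = 7/32 < 1. Satisfied.
Case 3: T(n) = Theta(n^5).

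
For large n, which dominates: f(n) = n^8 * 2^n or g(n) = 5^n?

g(n) = 5^n grows faster: 5^n / (n^8 2^n) = (5/2)^n / n^8 -> infinity since 5/2 > 1.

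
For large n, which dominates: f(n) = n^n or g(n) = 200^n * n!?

g(n) = 200^n * n! grows faster: by Stirling n! ~ sqrt(2 pi n)(n/e)^n, so 200^n n! / n^n ~ (200/e)^n sqrt(2 pi n) -> infinity since 200/e > 1.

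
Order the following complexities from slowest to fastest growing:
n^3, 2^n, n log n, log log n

Ordered by growth rate: log log n < n log n < n^3 < 2^n.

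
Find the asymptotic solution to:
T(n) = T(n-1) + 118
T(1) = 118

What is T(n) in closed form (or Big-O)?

Unrolling: T(n) = T(n-1) + 118 = T(n-2) + 2*118 = ... = T(1) + (n-1)*118 = 118 + (n-1)*118 = 118n.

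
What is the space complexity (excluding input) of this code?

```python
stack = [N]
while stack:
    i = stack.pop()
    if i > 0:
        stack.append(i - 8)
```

Space complexity: O(1).
Only a constant amount of auxiliary storage is used; nothing grows with n.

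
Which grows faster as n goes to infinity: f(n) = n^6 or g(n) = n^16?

g(n) = n^16 grows faster: n^16/n^6 = n^10 -> infinity.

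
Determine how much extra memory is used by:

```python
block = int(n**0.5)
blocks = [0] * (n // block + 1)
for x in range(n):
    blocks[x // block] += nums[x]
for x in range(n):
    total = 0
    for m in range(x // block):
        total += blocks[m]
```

Space complexity: O(sqrt(n)).
Storage scales with sqrt(n).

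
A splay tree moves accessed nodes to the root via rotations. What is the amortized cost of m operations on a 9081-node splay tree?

Using a potential function Phi = sum of log(size of subtree) for each node, each splay operation has amortized cost O(log n) where n = 9081. Bad individual operations (O(n)) are offset by decreased potential.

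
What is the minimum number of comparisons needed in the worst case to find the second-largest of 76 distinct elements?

Lower bound: finding the max needs 76-1 comparisons. By the adversary weight-doubling argument, the max must personally win >= ceil(log_2(76)) = 7 comparisons; the 2nd-largest is among those 7 losers, needing 7-1 more comparisons. Total >= 76-1 + 7-1 = 81. A balanced knockout tournament achieves this.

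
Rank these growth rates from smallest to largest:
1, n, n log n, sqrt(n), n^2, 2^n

Ordered by growth rate: 1 < sqrt(n) < n < n log n < n^2 < 2^n.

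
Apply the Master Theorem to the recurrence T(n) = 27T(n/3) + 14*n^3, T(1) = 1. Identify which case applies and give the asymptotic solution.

a=27, b=3, f(n)=14*n^3.
log_3(27) = 3, so n^(log_b(a)) = n^3.
f(n) = Theta(n^3), so Case 2 applies.
T(n) = Theta(n^3 log n).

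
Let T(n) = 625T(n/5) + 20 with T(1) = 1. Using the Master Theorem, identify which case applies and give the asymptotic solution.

a=625, b=5, f(n)=20.
log_5(625) = 4 > 0.
Since f(n) = O(n^0) is polynomially smaller than n^4, Case 1 applies.
T(n) = Theta(n^4).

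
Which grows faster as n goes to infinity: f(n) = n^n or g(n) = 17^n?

f(n) = n^n grows faster: n^n / 17^n = (n/17)^n -> infinity once n > 17.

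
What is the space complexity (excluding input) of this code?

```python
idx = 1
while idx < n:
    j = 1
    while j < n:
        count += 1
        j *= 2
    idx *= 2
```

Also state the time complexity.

Space complexity: O(1).
Only a constant amount of auxiliary storage is used; nothing grows with n.
Time complexity: O(log^2 n).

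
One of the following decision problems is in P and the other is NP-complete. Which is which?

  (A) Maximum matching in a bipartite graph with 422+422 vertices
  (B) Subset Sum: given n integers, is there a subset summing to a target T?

(A) is P: Hopcroft-Karp runs in O(E sqrt(V)).
(B) is NP-complete: one of Karp's 21 NP-complete problems.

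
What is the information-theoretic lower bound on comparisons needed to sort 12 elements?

There are 12! = 479001600 possible orderings. Each comparison gives 1 bit. We need at least ceil(log_2(479001600)) = 29 comparisons.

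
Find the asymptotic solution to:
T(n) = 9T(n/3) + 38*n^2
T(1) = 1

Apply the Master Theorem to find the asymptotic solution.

a=9, b=3, f(n)=38*n^2. log_3(9) = 2. Case 2: T(n) = O(n^2 log n).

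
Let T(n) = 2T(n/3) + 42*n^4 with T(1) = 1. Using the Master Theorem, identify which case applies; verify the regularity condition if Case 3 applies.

a=2, b=3, f(n)=42*n^4.
log_3(2) = 0.6309 < 4.
f(n) = Omega(n^(0.6309+epsilon)) for some epsilon > 0, so Case 3 is the candidate.
Regularity: a*f(n/b) = 2*42*(n/3)^4 = (2/81)*42*n^4 <= c*f(n) with c = 2/81 < 1. Satisfied.
Case 3: T(n) = Theta(n^4).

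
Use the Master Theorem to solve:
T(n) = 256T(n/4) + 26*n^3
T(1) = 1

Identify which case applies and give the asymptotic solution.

a=256, b=4, f(n)=26*n^3.
log_4(256) = 4 > 3.
Since f(n) = O(n^3) is polynomially smaller than n^4, Case 1 applies.
T(n) = Theta(n^4).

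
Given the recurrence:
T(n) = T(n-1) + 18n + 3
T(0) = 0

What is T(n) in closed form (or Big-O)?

Dominant term in sum is 18*sum(i, i=1..n) = 18*n*(n+1)/2 = O(n^2).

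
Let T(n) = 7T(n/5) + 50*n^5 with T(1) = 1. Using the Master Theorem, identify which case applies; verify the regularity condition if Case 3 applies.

a=7, b=5, f(n)=50*n^5.
log_5(7) = 1.209 < 5.
f(n) = Omega(n^(1.209+epsilon)) for some epsilon > 0, so Case 3 is the candidate.
Regularity: a*f(n/b) = 7*50*(n/5)^5 = (7/3125)*50*n^5 <= c*f(n) with c = 7/3125 < 1. Satisfied.
Case 3: T(n) = Theta(n^5).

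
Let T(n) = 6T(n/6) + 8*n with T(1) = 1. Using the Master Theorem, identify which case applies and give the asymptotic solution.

a=6, b=6, f(n)=8*n.
log_6(6) = 1, so n^(log_b(a)) = n.
f(n) = Theta(n), so Case 2 applies.
T(n) = Theta(n log n).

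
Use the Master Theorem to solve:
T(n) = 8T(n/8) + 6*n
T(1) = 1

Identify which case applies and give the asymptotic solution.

a=8, b=8, f(n)=6*n.
log_8(8) = 1, so n^(log_b(a)) = n.
f(n) = Theta(n), so Case 2 applies.
T(n) = Theta(n log n).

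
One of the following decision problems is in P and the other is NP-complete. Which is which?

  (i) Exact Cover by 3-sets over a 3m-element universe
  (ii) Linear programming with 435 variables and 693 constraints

(i) is NP-complete: one of Karp's 21 NP-complete problems.
(ii) is P: the ellipsoid and interior-point methods run in polynomial time.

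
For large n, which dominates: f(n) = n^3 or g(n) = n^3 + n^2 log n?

f(n) = n^3 and g(n) = n^3 + n^2 log n are Theta of each other: the lower-order n^2 log n term is o(n^3); both are Theta(n^3).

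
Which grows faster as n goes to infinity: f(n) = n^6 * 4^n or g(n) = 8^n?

g(n) = 8^n grows faster: 8^n / (n^6 4^n) = (8/4)^n / n^6 -> infinity since 8/4 > 1.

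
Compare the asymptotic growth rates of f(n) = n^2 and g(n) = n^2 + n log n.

f(n) = n^2 and g(n) = n^2 + n log n are Theta of each other: the lower-order n log n term is o(n^2); both are Theta(n^2).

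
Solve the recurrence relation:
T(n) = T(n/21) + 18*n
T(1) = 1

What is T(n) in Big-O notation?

Geometric series: 18*n*(1 + 1/21 + 1/21^2 + ...) = O(n). T(n) = O(n).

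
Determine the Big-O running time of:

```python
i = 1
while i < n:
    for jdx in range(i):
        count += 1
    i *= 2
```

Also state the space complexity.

Time complexity: O(n).
Space complexity: O(1).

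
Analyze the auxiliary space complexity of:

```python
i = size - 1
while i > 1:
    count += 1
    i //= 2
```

Space complexity: O(1).
Only a constant amount of auxiliary storage is used; nothing grows with n.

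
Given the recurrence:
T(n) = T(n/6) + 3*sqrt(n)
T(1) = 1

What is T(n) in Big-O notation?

Each level contributes sqrt(n/6^k). Geometric series with ratio 1/sqrt(6) < 1 sums to O(sqrt(n)).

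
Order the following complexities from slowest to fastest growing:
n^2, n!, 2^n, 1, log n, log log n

Ordered by growth rate: 1 < log log n < log n < n^2 < 2^n < n!.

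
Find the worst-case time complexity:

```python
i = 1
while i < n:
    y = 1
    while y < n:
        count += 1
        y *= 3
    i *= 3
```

Time complexity: O(log^2 n).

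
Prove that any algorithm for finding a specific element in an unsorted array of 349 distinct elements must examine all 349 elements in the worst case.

Adversary argument: if the algorithm examines fewer than 349 elements, the adversary places the target in an unexamined position. The algorithm cannot distinguish 'not present' from 'in unexamined position'.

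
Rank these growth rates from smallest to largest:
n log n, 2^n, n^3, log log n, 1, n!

Ordered by growth rate: 1 < log log n < n log n < n^3 < 2^n < n!.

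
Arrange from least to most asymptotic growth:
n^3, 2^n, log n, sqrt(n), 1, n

Ordered by growth rate: 1 < log n < sqrt(n) < n < n^3 < 2^n.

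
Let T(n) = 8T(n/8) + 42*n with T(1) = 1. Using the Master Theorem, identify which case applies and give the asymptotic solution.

a=8, b=8, f(n)=42*n.
log_8(8) = 1, so n^(log_b(a)) = n.
f(n) = Theta(n), so Case 2 applies.
T(n) = Theta(n log n).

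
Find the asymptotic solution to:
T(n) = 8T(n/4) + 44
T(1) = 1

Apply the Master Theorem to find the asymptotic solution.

a=8, b=4, f(n)=44. log_4(8) = 1.5. Case 1 of Master Theorem: T(n) = O(n^1.5).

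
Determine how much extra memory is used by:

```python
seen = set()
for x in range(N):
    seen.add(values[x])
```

Space complexity: O(n).
Auxiliary storage grows linearly with the input size n in the worst case.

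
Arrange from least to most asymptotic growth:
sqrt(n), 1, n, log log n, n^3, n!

Ordered by growth rate: 1 < log log n < sqrt(n) < n < n^3 < n!.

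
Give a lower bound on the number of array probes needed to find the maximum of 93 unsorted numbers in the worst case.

Adversary: any unprobed cell could hold a value larger than everything seen so far. If fewer than 93 cells are probed, the adversary places the max in an unprobed cell. So all 93 cells must be examined; together with 93-1 comparisons this is tight.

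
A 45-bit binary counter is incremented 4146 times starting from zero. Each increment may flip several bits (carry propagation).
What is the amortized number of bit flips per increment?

Bit i flips on every 2^i-th increment, so over 4146 increments bit i flips floor(4146/2^i) times. Summing over i: total flips < 2 * 4146. Amortized: < 2 = O(1) per increment.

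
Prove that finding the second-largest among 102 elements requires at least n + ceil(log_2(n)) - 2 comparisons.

Lower bound (adversary): identifying the maximum requires 102-1 comparisons (each eliminates one candidate). Assign weight 1 to each element; on each comparison the adversary lets the heavier side win and gives it the loser's weight. The max ends with weight 102, but each comparison it wins at most doubles its weight, so the max must win >= ceil(log_2(102)) = 7 comparisons. The second-largest is one of those 7 direct losers to the max, and identifying which one is largest needs >= 7-1 further comparisons. Total >= 102-1 + 7-1 = 107.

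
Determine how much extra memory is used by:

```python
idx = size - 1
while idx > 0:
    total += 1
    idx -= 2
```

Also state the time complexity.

Space complexity: O(1).
Only a constant amount of auxiliary storage is used; nothing grows with n.
Time complexity: O(n).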